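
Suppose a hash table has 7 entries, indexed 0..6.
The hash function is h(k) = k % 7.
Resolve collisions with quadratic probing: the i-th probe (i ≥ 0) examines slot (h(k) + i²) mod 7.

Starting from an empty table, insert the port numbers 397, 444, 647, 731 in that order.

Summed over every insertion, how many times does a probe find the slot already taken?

3

397: h=5 -> slot 5
444: h=3 -> slot 3
647: h=3, probe 3,4 -> slot 4
731: h=3, probe 3,4,0 -> slot 0
Table: [731, —, —, 444, 647, 397, —]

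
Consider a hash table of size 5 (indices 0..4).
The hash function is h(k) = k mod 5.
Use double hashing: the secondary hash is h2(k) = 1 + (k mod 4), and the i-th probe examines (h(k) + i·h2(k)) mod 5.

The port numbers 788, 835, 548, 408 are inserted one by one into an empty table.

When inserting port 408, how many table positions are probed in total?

4

Insert 788: h=3, slot 3 empty -> index 3.
Insert 835: h=0, slot 0 empty -> index 0.
Insert 548: h=3, h2=1, slot 3 occupied -> index 4.
Insert 408: h=3, h2=1, slots 3,4,0 occupied -> index 1.
Table: [835, 408, -, 788, 548]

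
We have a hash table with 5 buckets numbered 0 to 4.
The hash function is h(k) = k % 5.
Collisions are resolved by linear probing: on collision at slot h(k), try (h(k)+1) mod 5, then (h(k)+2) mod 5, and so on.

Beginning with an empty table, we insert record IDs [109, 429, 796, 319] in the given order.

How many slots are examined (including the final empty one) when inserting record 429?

2

109 hashes to 4; slot 4 is free => place at 4.
429 hashes to 4; 4 taken => place at 0.
796 hashes to 1; slot 1 is free => place at 1.
319 hashes to 4; 4,0,1 taken => place at 2.
Table: [429, 796, 319, ., 109]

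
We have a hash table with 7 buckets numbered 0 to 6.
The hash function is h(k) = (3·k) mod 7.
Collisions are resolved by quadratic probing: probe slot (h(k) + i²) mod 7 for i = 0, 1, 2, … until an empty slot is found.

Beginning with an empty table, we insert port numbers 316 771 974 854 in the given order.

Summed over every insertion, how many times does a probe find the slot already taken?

Insert 316: h=3, slot 3 empty -> index 3.
Insert 771: h=3, slot 3 occupied -> index 4.
Insert 974: h=3, slots 3,4 occupied -> index 0.
Insert 854: h=0, slot 0 occupied -> index 1.
Table: [974, 854, —, 316, 771, —, —]

4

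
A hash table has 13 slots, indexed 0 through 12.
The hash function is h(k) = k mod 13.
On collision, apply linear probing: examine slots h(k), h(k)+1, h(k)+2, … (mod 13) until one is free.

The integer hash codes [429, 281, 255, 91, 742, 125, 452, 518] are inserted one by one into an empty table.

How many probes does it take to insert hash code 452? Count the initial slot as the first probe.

2

429 hashes to 0; slot 0 is free -> place at 0.
281 hashes to 8; slot 8 is free -> place at 8.
255 hashes to 8; 8 taken -> place at 9.
91 hashes to 0; 0 taken -> place at 1.
742 hashes to 1; 1 taken -> place at 2.
125 hashes to 8; 8,9 taken -> place at 10.
452 hashes to 10; 10 taken -> place at 11.
518 hashes to 11; 11 taken -> place at 12.
Table: [429, 91, 742, ∅, ∅, ∅, ∅, ∅, 281, 255, 125, 452, 518]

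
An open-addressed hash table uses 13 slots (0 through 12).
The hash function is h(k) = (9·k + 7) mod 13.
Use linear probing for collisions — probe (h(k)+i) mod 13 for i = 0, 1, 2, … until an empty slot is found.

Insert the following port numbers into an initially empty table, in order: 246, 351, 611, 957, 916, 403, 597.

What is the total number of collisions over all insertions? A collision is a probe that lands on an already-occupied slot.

5

246 hashes to 11; slot 11 is free => place at 11.
351 hashes to 7; slot 7 is free => place at 7.
611 hashes to 7; 7 taken => place at 8.
957 hashes to 1; slot 1 is free => place at 1.
916 hashes to 9; slot 9 is free => place at 9.
403 hashes to 7; 7,8,9 taken => place at 10.
597 hashes to 11; 11 taken => place at 12.
Table: [_, 957, _, _, _, _, _, 351, 611, 916, 403, 246, 597]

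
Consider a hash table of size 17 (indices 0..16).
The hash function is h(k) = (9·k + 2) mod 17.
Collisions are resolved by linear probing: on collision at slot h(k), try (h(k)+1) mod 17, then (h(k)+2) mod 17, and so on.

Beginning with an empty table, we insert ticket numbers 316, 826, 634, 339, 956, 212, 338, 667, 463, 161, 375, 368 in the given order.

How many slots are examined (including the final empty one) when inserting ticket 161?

Insert 316: h=7, slot 7 empty -> index 7.
Insert 826: h=7, slot 7 occupied -> index 8.
Insert 634: h=13, slot 13 empty -> index 13.
Insert 339: h=10, slot 10 empty -> index 10.
Insert 956: h=4, slot 4 empty -> index 4.
Insert 212: h=6, slot 6 empty -> index 6.
Insert 338: h=1, slot 1 empty -> index 1.
Insert 667: h=4, slot 4 occupied -> index 5.
Insert 463: h=4, slots 4,5,6,7,8 occupied -> index 9.
Insert 161: h=6, slots 6,7,8,9,10 occupied -> index 11.
Insert 375: h=11, slot 11 occupied -> index 12.
Insert 368: h=16, slot 16 empty -> index 16.
Table: [-, 338, -, -, 956, 667, 212, 316, 826, 463, 339, 161, 375, 634, -, -, 368]

6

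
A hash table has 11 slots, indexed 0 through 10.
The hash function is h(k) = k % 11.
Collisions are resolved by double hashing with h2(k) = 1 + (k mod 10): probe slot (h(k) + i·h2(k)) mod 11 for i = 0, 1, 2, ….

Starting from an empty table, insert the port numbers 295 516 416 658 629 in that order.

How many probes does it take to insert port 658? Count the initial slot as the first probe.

2

295 hashes to 9; slot 9 is free → place at 9.
516 hashes to 10; slot 10 is free → place at 10.
416 hashes to 9, h2=7; 9 taken → place at 5.
658 hashes to 9, h2=9; 9 taken → place at 7.
629 hashes to 2; slot 2 is free → place at 2.
Table: [—, —, 629, —, —, 416, —, 658, —, 295, 516]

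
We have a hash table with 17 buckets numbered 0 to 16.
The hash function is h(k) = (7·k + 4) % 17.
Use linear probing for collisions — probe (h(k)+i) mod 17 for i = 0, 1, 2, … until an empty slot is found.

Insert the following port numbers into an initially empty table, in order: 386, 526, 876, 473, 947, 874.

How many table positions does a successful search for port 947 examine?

Insert 386: h=3, slot 3 empty → index 3.
Insert 526: h=14, slot 14 empty → index 14.
Insert 876: h=16, slot 16 empty → index 16.
Insert 473: h=0, slot 0 empty → index 0.
Insert 947: h=3, slot 3 occupied → index 4.
Insert 874: h=2, slot 2 empty → index 2.
Table: [473, ∅, 874, 386, 947, ∅, ∅, ∅, ∅, ∅, ∅, ∅, ∅, ∅, 526, ∅, 876]
Lookup 947: h=3, probe 3,4 → found at 4.

2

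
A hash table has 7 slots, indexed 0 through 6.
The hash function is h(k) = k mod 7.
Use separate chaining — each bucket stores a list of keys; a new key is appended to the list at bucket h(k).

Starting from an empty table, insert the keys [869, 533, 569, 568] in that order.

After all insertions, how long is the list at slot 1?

869 → bucket 1
533 → bucket 1 (collision)
569 → bucket 2
568 → bucket 1 (collision)
Final buckets:
0: —
1: 869 -> 533 -> 568
2: 569
3: —
4: —
5: —
6: —

3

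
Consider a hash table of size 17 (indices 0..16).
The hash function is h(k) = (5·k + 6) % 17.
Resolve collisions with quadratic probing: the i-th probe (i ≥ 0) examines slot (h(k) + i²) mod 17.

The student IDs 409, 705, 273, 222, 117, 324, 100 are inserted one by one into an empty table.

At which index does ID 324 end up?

10

Insert 409: h=11, slot 11 empty -> index 11.
Insert 705: h=12, slot 12 empty -> index 12.
Insert 273: h=11, slots 11,12 occupied -> index 15.
Insert 222: h=11, slots 11,12,15 occupied -> index 3.
Insert 117: h=13, slot 13 empty -> index 13.
Insert 324: h=11, slots 11,12,15,3 occupied -> index 10.
Insert 100: h=13, slot 13 occupied -> index 14.
Table: [_, _, _, 222, _, _, _, _, _, _, 324, 409, 705, 117, 100, 273, _]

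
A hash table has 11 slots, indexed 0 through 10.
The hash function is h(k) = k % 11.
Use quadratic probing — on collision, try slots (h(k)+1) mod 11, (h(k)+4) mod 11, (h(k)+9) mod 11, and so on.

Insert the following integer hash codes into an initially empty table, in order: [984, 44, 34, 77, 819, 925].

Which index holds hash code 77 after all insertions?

4

Insert 984: h=5, slot 5 empty => index 5.
Insert 44: h=0, slot 0 empty => index 0.
Insert 34: h=1, slot 1 empty => index 1.
Insert 77: h=0, slots 0,1 occupied => index 4.
Insert 819: h=5, slot 5 occupied => index 6.
Insert 925: h=1, slot 1 occupied => index 2.
Table: [44, 34, 925, _, 77, 984, 819, _, _, _, _]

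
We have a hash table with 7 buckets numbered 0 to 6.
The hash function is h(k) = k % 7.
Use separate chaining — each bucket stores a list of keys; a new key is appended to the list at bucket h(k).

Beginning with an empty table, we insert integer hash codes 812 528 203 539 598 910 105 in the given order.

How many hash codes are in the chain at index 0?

5

812 -> bucket 0
528 -> bucket 3
203 -> bucket 0 (collision)
539 -> bucket 0 (collision)
598 -> bucket 3 (collision)
910 -> bucket 0 (collision)
105 -> bucket 0 (collision)
Final buckets:
0: 812 -> 203 -> 539 -> 910 -> 105
1: _
2: _
3: 528 -> 598
4: _
5: _
6: _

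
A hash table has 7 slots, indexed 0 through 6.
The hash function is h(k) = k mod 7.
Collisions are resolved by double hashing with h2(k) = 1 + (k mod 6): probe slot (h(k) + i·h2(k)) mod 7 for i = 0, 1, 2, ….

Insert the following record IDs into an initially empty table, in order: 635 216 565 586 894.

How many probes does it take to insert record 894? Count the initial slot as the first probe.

4

635: h=5 -> slot 5
216: h=6 -> slot 6
565: h=5, h2=2, probe 5,0 -> slot 0
586: h=5, h2=5, probe 5,3 -> slot 3
894: h=5, h2=1, probe 5,6,0,1 -> slot 1
Table: [565, 894, —, 586, —, 635, 216]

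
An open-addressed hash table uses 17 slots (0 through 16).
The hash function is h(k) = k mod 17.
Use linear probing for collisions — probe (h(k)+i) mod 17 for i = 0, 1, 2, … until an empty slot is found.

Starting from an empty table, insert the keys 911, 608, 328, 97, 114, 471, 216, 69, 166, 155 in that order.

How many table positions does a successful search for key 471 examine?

4

Insert 911: h=10, slot 10 empty → index 10.
Insert 608: h=13, slot 13 empty → index 13.
Insert 328: h=5, slot 5 empty → index 5.
Insert 97: h=12, slot 12 empty → index 12.
Insert 114: h=12, slots 12,13 occupied → index 14.
Insert 471: h=12, slots 12,13,14 occupied → index 15.
Insert 216: h=12, slots 12,13,14,15 occupied → index 16.
Insert 69: h=1, slot 1 empty → index 1.
Insert 166: h=13, slots 13,14,15,16 occupied → index 0.
Insert 155: h=2, slot 2 empty → index 2.
Table: [166, 69, 155, —, —, 328, —, —, —, —, 911, —, 97, 608, 114, 471, 216]
Lookup 471: h=12, probe 12,13,14,15 → found at 15.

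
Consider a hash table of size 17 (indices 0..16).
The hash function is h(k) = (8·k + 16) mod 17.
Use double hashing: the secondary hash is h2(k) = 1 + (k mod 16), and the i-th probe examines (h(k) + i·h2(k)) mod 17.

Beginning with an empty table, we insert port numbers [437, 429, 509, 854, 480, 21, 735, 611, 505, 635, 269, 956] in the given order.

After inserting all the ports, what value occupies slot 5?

635

Insert 437: h=10, slot 10 empty → index 10.
Insert 429: h=14, slot 14 empty → index 14.
Insert 509: h=8, slot 8 empty → index 8.
Insert 854: h=14, h2=7, slot 14 occupied → index 4.
Insert 480: h=14, h2=1, slot 14 occupied → index 15.
Insert 21: h=14, h2=6, slot 14 occupied → index 3.
Insert 735: h=14, h2=16, slot 14 occupied → index 13.
Insert 611: h=8, h2=4, slot 8 occupied → index 12.
Insert 505: h=10, h2=10, slots 10,3,13 occupied → index 6.
Insert 635: h=13, h2=12, slots 13,8,3,15,10 occupied → index 5.
Insert 269: h=9, slot 9 empty → index 9.
Insert 956: h=14, h2=13, slots 14,10,6 occupied → index 2.
Table: [∅, ∅, 956, 21, 854, 635, 505, ∅, 509, 269, 437, ∅, 611, 735, 429, 480, ∅]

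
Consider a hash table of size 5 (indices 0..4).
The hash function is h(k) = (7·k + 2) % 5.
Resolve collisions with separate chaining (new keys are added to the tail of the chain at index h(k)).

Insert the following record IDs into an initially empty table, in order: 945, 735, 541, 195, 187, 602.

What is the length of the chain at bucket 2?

3

945 -> bucket 2
735 -> bucket 2 (collision)
541 -> bucket 4
195 -> bucket 2 (collision)
187 -> bucket 1
602 -> bucket 1 (collision)
Final buckets:
0: ∅
1: 187 -> 602
2: 945 -> 735 -> 195
3: ∅
4: 541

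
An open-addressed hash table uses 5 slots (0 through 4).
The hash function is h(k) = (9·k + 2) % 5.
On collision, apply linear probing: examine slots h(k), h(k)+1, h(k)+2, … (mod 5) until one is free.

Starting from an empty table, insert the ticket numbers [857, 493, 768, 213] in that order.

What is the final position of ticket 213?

2

857 hashes to 0; slot 0 is free => place at 0.
493 hashes to 4; slot 4 is free => place at 4.
768 hashes to 4; 4,0 taken => place at 1.
213 hashes to 4; 4,0,1 taken => place at 2.
Table: [857, 768, 213, ., 493]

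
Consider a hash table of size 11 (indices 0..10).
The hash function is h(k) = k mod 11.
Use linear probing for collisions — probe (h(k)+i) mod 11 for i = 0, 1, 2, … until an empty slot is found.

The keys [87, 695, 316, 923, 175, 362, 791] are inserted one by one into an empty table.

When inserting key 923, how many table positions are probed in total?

87: h=10 -> slot 10
695: h=2 -> slot 2
316: h=8 -> slot 8
923: h=10, probe 10,0 -> slot 0
175: h=10, probe 10,0,1 -> slot 1
362: h=10, probe 10,0,1,2,3 -> slot 3
791: h=10, probe 10,0,1,2,3,4 -> slot 4
Table: [923, 175, 695, 362, 791, —, —, —, 316, —, 87]

2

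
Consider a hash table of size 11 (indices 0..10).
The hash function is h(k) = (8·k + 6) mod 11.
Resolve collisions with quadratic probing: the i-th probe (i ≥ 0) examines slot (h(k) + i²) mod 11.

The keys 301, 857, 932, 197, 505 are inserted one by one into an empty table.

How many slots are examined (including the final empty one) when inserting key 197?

2

301 hashes to 5; slot 5 is free → place at 5.
857 hashes to 9; slot 9 is free → place at 9.
932 hashes to 4; slot 4 is free → place at 4.
197 hashes to 9; 9 taken → place at 10.
505 hashes to 9; 9,10 taken → place at 2.
Table: [-, -, 505, -, 932, 301, -, -, -, 857, 197]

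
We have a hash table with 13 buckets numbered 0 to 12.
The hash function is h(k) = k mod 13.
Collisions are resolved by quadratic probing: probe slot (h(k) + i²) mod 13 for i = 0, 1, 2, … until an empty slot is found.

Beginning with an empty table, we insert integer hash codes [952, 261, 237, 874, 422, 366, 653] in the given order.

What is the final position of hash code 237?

4

952: h=3 → slot 3
261: h=1 → slot 1
237: h=3, probe 3,4 → slot 4
874: h=3, probe 3,4,7 → slot 7
422: h=6 → slot 6
366: h=2 → slot 2
653: h=3, probe 3,4,7,12 → slot 12
Table: [—, 261, 366, 952, 237, —, 422, 874, —, —, —, —, 653]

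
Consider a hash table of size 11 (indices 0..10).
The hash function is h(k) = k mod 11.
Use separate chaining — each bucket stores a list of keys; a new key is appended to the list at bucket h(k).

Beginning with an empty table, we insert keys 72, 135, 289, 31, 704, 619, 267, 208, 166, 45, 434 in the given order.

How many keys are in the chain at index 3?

4

72 → bucket 6
135 → bucket 3
289 → bucket 3 (collision)
31 → bucket 9
704 → bucket 0
619 → bucket 3 (collision)
267 → bucket 3 (collision)
208 → bucket 10
166 → bucket 1
45 → bucket 1 (collision)
434 → bucket 5
Final buckets:
0: 704
1: 166 -> 45
2: -
3: 135 -> 289 -> 619 -> 267
4: -
5: 434
6: 72
7: -
8: -
9: 31
10: 208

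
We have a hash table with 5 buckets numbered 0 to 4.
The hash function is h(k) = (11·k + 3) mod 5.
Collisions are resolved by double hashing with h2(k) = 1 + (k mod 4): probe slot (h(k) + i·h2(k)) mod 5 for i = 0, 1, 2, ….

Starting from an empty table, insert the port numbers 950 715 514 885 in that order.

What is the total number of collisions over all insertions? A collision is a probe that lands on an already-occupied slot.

5

950 hashes to 3; slot 3 is free => place at 3.
715 hashes to 3, h2=4; 3 taken => place at 2.
514 hashes to 2, h2=3; 2 taken => place at 0.
885 hashes to 3, h2=2; 3,0,2 taken => place at 4.
Table: [514, —, 715, 950, 885]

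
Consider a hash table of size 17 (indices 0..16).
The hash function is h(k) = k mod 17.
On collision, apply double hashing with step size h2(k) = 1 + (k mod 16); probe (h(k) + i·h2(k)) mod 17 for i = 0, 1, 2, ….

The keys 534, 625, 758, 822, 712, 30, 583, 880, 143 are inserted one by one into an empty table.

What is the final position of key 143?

4

Insert 534: h=7, slot 7 empty -> index 7.
Insert 625: h=13, slot 13 empty -> index 13.
Insert 758: h=10, slot 10 empty -> index 10.
Insert 822: h=6, slot 6 empty -> index 6.
Insert 712: h=15, slot 15 empty -> index 15.
Insert 30: h=13, h2=15, slot 13 occupied -> index 11.
Insert 583: h=5, slot 5 empty -> index 5.
Insert 880: h=13, h2=1, slot 13 occupied -> index 14.
Insert 143: h=7, h2=16, slots 7,6,5 occupied -> index 4.
Table: [—, —, —, —, 143, 583, 822, 534, —, —, 758, 30, —, 625, 880, 712, —]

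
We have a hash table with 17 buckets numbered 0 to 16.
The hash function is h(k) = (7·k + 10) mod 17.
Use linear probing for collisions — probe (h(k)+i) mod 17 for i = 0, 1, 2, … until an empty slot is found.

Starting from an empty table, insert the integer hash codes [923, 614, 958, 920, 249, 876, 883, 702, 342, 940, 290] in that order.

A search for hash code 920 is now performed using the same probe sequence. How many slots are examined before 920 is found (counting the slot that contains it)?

Insert 923: h=11, slot 11 empty => index 11.
Insert 614: h=7, slot 7 empty => index 7.
Insert 958: h=1, slot 1 empty => index 1.
Insert 920: h=7, slot 7 occupied => index 8.
Insert 249: h=2, slot 2 empty => index 2.
Insert 876: h=5, slot 5 empty => index 5.
Insert 883: h=3, slot 3 empty => index 3.
Insert 702: h=11, slot 11 occupied => index 12.
Insert 342: h=7, slots 7,8 occupied => index 9.
Insert 940: h=11, slots 11,12 occupied => index 13.
Insert 290: h=0, slot 0 empty => index 0.
Table: [290, 958, 249, 883, -, 876, -, 614, 920, 342, -, 923, 702, 940, -, -, -]
Lookup 920: h=7, probe 7,8 → found at 8.

2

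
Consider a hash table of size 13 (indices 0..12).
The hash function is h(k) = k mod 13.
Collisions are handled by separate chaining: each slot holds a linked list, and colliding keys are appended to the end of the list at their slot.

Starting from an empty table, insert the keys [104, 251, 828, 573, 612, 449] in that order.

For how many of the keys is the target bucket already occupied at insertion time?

Insert 104: h=0, bucket 0 empty -> new chain.
Insert 251: h=4, bucket 4 empty -> new chain.
Insert 828: h=9, bucket 9 empty -> new chain.
Insert 573: h=1, bucket 1 empty -> new chain.
Insert 612: h=1, bucket 1 nonempty -> append to chain.
Insert 449: h=7, bucket 7 empty -> new chain.
Final buckets:
0: 104
1: 573 -> 612
2: _
3: _
4: 251
5: _
6: _
7: 449
8: _
9: 828
10: _
11: _
12: _

1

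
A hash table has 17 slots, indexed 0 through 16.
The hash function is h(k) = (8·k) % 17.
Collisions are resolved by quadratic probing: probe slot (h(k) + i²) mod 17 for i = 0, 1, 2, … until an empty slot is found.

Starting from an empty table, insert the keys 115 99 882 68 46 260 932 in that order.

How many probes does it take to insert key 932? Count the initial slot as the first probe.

3

115: h=2 => slot 2
99: h=10 => slot 10
882: h=1 => slot 1
68: h=0 => slot 0
46: h=11 => slot 11
260: h=6 => slot 6
932: h=10, probe 10,11,14 => slot 14
Table: [68, 882, 115, _, _, _, 260, _, _, _, 99, 46, _, _, 932, _, _]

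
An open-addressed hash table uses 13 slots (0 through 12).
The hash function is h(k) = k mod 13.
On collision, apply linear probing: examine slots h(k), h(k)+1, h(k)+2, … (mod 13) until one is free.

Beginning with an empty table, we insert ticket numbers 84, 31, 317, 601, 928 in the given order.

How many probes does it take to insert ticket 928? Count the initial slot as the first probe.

84 hashes to 6; slot 6 is free -> place at 6.
31 hashes to 5; slot 5 is free -> place at 5.
317 hashes to 5; 5,6 taken -> place at 7.
601 hashes to 3; slot 3 is free -> place at 3.
928 hashes to 5; 5,6,7 taken -> place at 8.
Table: [_, _, _, 601, _, 31, 84, 317, 928, _, _, _, _]

4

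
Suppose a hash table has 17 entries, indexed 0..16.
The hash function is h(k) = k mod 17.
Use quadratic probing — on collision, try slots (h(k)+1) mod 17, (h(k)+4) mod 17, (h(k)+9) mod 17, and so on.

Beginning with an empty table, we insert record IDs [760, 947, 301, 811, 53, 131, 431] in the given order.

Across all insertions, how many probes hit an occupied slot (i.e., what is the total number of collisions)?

Insert 760: h=12, slot 12 empty => index 12.
Insert 947: h=12, slot 12 occupied => index 13.
Insert 301: h=12, slots 12,13 occupied => index 16.
Insert 811: h=12, slots 12,13,16 occupied => index 4.
Insert 53: h=2, slot 2 empty => index 2.
Insert 131: h=12, slots 12,13,16,4 occupied => index 11.
Insert 431: h=6, slot 6 empty => index 6.
Table: [—, —, 53, —, 811, —, 431, —, —, —, —, 131, 760, 947, —, —, 301]

10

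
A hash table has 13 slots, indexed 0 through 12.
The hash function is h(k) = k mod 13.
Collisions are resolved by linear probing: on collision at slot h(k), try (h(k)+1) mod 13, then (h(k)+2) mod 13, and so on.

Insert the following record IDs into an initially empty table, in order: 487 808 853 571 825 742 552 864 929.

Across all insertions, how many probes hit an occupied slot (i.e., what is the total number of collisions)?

487: h=6 → slot 6
808: h=2 → slot 2
853: h=8 → slot 8
571: h=12 → slot 12
825: h=6, probe 6,7 → slot 7
742: h=1 → slot 1
552: h=6, probe 6,7,8,9 → slot 9
864: h=6, probe 6,7,8,9,10 → slot 10
929: h=6, probe 6,7,8,9,10,11 → slot 11
Table: [_, 742, 808, _, _, _, 487, 825, 853, 552, 864, 929, 571]

13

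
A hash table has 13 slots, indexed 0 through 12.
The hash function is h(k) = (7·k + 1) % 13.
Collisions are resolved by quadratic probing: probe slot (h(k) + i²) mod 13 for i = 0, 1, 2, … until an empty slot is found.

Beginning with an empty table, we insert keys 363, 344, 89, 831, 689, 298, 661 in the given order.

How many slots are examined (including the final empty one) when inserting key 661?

4

Insert 363: h=7, slot 7 empty → index 7.
Insert 344: h=4, slot 4 empty → index 4.
Insert 89: h=0, slot 0 empty → index 0.
Insert 831: h=7, slot 7 occupied → index 8.
Insert 689: h=1, slot 1 empty → index 1.
Insert 298: h=7, slots 7,8 occupied → index 11.
Insert 661: h=0, slots 0,1,4 occupied → index 9.
Table: [89, 689, —, —, 344, —, —, 363, 831, 661, —, 298, —]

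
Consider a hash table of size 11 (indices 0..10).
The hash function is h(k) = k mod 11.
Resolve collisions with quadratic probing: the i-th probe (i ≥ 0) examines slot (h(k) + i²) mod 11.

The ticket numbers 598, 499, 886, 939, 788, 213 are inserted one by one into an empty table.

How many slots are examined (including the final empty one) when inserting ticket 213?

598: h=4 → slot 4
499: h=4, probe 4,5 → slot 5
886: h=6 → slot 6
939: h=4, probe 4,5,8 → slot 8
788: h=7 → slot 7
213: h=4, probe 4,5,8,2 → slot 2
Table: [_, _, 213, _, 598, 499, 886, 788, 939, _, _]

4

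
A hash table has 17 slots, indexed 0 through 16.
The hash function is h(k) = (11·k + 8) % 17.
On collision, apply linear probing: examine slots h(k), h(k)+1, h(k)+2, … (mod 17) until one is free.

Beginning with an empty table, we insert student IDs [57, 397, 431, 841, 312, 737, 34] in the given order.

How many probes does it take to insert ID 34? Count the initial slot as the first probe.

5

57: h=6 -> slot 6
397: h=6, probe 6,7 -> slot 7
431: h=6, probe 6,7,8 -> slot 8
841: h=11 -> slot 11
312: h=6, probe 6,7,8,9 -> slot 9
737: h=6, probe 6,7,8,9,10 -> slot 10
34: h=8, probe 8,9,10,11,12 -> slot 12
Table: [∅, ∅, ∅, ∅, ∅, ∅, 57, 397, 431, 312, 737, 841, 34, ∅, ∅, ∅, ∅]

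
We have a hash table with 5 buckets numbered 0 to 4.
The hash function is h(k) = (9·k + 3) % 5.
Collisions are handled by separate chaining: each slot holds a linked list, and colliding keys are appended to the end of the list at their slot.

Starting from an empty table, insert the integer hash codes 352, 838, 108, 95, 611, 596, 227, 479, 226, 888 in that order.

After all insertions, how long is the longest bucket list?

Insert 352: h=1, bucket 1 empty -> new chain.
Insert 838: h=0, bucket 0 empty -> new chain.
Insert 108: h=0, bucket 0 nonempty -> append to chain.
Insert 95: h=3, bucket 3 empty -> new chain.
Insert 611: h=2, bucket 2 empty -> new chain.
Insert 596: h=2, bucket 2 nonempty -> append to chain.
Insert 227: h=1, bucket 1 nonempty -> append to chain.
Insert 479: h=4, bucket 4 empty -> new chain.
Insert 226: h=2, bucket 2 nonempty -> append to chain.
Insert 888: h=0, bucket 0 nonempty -> append to chain.
Final buckets:
0: 838 -> 108 -> 888
1: 352 -> 227
2: 611 -> 596 -> 226
3: 95
4: 479

3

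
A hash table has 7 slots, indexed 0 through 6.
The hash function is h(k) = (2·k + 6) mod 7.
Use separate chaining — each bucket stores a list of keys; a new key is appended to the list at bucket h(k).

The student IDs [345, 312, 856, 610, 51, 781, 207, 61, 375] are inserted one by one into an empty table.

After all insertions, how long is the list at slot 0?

4

345 -> bucket 3
312 -> bucket 0
856 -> bucket 3 (collision)
610 -> bucket 1
51 -> bucket 3 (collision)
781 -> bucket 0 (collision)
207 -> bucket 0 (collision)
61 -> bucket 2
375 -> bucket 0 (collision)
Final buckets:
0: 312 -> 781 -> 207 -> 375
1: 610
2: 61
3: 345 -> 856 -> 51
4: _
5: _
6: _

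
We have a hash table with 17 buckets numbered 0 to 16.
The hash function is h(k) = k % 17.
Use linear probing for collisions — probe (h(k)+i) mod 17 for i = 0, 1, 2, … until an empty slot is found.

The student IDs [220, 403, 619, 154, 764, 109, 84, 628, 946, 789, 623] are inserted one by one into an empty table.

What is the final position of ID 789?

220 hashes to 16; slot 16 is free => place at 16.
403 hashes to 12; slot 12 is free => place at 12.
619 hashes to 7; slot 7 is free => place at 7.
154 hashes to 1; slot 1 is free => place at 1.
764 hashes to 16; 16 taken => place at 0.
109 hashes to 7; 7 taken => place at 8.
84 hashes to 16; 16,0,1 taken => place at 2.
628 hashes to 16; 16,0,1,2 taken => place at 3.
946 hashes to 11; slot 11 is free => place at 11.
789 hashes to 7; 7,8 taken => place at 9.
623 hashes to 11; 11,12 taken => place at 13.
Table: [764, 154, 84, 628, —, —, —, 619, 109, 789, —, 946, 403, 623, —, —, 220]

9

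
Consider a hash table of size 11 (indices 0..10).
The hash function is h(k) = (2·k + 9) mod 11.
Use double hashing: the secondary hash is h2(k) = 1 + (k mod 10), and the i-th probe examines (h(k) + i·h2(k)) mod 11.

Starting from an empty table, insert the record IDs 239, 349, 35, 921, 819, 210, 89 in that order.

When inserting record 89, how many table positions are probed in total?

2

Insert 239: h=3, slot 3 empty -> index 3.
Insert 349: h=3, h2=10, slot 3 occupied -> index 2.
Insert 35: h=2, h2=6, slot 2 occupied -> index 8.
Insert 921: h=3, h2=2, slot 3 occupied -> index 5.
Insert 819: h=8, h2=10, slot 8 occupied -> index 7.
Insert 210: h=0, slot 0 empty -> index 0.
Insert 89: h=0, h2=10, slot 0 occupied -> index 10.
Table: [210, -, 349, 239, -, 921, -, 819, 35, -, 89]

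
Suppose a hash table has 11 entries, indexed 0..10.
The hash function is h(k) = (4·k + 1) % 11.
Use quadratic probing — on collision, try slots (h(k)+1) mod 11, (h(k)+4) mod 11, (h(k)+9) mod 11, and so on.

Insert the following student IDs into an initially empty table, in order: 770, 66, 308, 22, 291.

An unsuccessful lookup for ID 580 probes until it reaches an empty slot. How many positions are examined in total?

3

770 hashes to 1; slot 1 is free => place at 1.
66 hashes to 1; 1 taken => place at 2.
308 hashes to 1; 1,2 taken => place at 5.
22 hashes to 1; 1,2,5 taken => place at 10.
291 hashes to 10; 10 taken => place at 0.
Table: [291, 770, 66, -, -, 308, -, -, -, -, 22]
Lookup 580: h=0, probe 0,1,4 → slot 4 empty, not found.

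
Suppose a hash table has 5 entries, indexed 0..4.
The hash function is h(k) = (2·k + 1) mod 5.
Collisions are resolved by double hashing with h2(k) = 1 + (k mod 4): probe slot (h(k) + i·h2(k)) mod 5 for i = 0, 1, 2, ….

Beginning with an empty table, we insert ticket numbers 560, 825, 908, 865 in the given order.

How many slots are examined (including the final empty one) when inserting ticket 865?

560: h=1 -> slot 1
825: h=1, h2=2, probe 1,3 -> slot 3
908: h=2 -> slot 2
865: h=1, h2=2, probe 1,3,0 -> slot 0
Table: [865, 560, 908, 825, ∅]

3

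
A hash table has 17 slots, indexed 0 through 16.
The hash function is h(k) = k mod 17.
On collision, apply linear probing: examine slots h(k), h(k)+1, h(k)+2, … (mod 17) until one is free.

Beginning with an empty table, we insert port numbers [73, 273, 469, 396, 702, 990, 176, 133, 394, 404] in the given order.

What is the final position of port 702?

7

73: h=5 -> slot 5
273: h=1 -> slot 1
469: h=10 -> slot 10
396: h=5, probe 5,6 -> slot 6
702: h=5, probe 5,6,7 -> slot 7
990: h=4 -> slot 4
176: h=6, probe 6,7,8 -> slot 8
133: h=14 -> slot 14
394: h=3 -> slot 3
404: h=13 -> slot 13
Table: [_, 273, _, 394, 990, 73, 396, 702, 176, _, 469, _, _, 404, 133, _, _]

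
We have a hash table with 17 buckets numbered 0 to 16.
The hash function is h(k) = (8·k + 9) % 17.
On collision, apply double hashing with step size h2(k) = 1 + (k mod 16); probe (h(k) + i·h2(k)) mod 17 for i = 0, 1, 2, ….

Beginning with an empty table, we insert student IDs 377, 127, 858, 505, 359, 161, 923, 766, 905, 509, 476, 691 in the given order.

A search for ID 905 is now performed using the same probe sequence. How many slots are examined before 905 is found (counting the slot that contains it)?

377: h=16 -> slot 16
127: h=5 -> slot 5
858: h=5, h2=11, probe 5,16,10 -> slot 10
505: h=3 -> slot 3
359: h=8 -> slot 8
161: h=5, h2=2, probe 5,7 -> slot 7
923: h=15 -> slot 15
766: h=0 -> slot 0
905: h=7, h2=10, probe 7,0,10,3,13 -> slot 13
509: h=1 -> slot 1
476: h=9 -> slot 9
691: h=12 -> slot 12
Table: [766, 509, _, 505, _, 127, _, 161, 359, 476, 858, _, 691, 905, _, 923, 377]
Lookup 905: h=7, h2=10, probe 7,0,10,3,13 → found at 13.

5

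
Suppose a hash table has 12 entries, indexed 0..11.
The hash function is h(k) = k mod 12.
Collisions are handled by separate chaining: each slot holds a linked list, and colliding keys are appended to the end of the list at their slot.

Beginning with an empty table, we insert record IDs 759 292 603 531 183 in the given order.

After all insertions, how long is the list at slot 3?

Insert 759: h=3, bucket 3 empty -> new chain.
Insert 292: h=4, bucket 4 empty -> new chain.
Insert 603: h=3, bucket 3 nonempty -> append to chain.
Insert 531: h=3, bucket 3 nonempty -> append to chain.
Insert 183: h=3, bucket 3 nonempty -> append to chain.
Final buckets:
0: -
1: -
2: -
3: 759 -> 603 -> 531 -> 183
4: 292
5: -
6: -
7: -
8: -
9: -
10: -
11: -

4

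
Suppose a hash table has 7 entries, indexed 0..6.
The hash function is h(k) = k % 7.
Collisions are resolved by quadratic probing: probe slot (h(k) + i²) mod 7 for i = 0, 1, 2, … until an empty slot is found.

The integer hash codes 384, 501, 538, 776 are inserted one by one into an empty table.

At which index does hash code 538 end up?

0

384 hashes to 6; slot 6 is free => place at 6.
501 hashes to 4; slot 4 is free => place at 4.
538 hashes to 6; 6 taken => place at 0.
776 hashes to 6; 6,0 taken => place at 3.
Table: [538, -, -, 776, 501, -, 384]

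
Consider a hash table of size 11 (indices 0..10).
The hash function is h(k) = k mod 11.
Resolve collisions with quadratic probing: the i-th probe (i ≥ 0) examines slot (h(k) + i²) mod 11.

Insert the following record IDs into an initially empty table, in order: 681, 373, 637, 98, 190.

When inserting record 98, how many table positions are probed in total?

4

681 hashes to 10; slot 10 is free → place at 10.
373 hashes to 10; 10 taken → place at 0.
637 hashes to 10; 10,0 taken → place at 3.
98 hashes to 10; 10,0,3 taken → place at 8.
190 hashes to 3; 3 taken → place at 4.
Table: [373, ∅, ∅, 637, 190, ∅, ∅, ∅, 98, ∅, 681]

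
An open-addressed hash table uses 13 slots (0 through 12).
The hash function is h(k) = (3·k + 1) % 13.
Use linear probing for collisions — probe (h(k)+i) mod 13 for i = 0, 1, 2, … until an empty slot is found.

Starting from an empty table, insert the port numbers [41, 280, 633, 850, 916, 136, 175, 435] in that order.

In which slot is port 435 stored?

Insert 41: h=7, slot 7 empty -> index 7.
Insert 280: h=9, slot 9 empty -> index 9.
Insert 633: h=2, slot 2 empty -> index 2.
Insert 850: h=3, slot 3 empty -> index 3.
Insert 916: h=6, slot 6 empty -> index 6.
Insert 136: h=6, slots 6,7 occupied -> index 8.
Insert 175: h=6, slots 6,7,8,9 occupied -> index 10.
Insert 435: h=6, slots 6,7,8,9,10 occupied -> index 11.
Table: [., ., 633, 850, ., ., 916, 41, 136, 280, 175, 435, .]

11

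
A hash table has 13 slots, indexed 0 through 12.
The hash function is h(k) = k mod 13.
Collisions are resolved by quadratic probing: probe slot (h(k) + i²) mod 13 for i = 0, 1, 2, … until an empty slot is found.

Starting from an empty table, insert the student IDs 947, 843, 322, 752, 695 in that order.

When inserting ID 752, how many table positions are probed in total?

947: h=11 => slot 11
843: h=11, probe 11,12 => slot 12
322: h=10 => slot 10
752: h=11, probe 11,12,2 => slot 2
695: h=6 => slot 6
Table: [—, —, 752, —, —, —, 695, —, —, —, 322, 947, 843]

3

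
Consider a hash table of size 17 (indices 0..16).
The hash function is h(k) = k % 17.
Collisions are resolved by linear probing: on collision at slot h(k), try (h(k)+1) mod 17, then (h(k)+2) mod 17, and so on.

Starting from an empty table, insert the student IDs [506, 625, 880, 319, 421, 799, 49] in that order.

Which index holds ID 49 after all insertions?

506 hashes to 13; slot 13 is free → place at 13.
625 hashes to 13; 13 taken → place at 14.
880 hashes to 13; 13,14 taken → place at 15.
319 hashes to 13; 13,14,15 taken → place at 16.
421 hashes to 13; 13,14,15,16 taken → place at 0.
799 hashes to 0; 0 taken → place at 1.
49 hashes to 15; 15,16,0,1 taken → place at 2.
Table: [421, 799, 49, ., ., ., ., ., ., ., ., ., ., 506, 625, 880, 319]

2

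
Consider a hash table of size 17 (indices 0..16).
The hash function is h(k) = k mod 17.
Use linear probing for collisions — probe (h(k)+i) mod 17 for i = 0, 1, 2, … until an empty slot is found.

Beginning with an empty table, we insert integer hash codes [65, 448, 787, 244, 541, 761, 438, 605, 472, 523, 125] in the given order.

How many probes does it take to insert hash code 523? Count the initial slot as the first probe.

65 hashes to 14; slot 14 is free -> place at 14.
448 hashes to 6; slot 6 is free -> place at 6.
787 hashes to 5; slot 5 is free -> place at 5.
244 hashes to 6; 6 taken -> place at 7.
541 hashes to 14; 14 taken -> place at 15.
761 hashes to 13; slot 13 is free -> place at 13.
438 hashes to 13; 13,14,15 taken -> place at 16.
605 hashes to 10; slot 10 is free -> place at 10.
472 hashes to 13; 13,14,15,16 taken -> place at 0.
523 hashes to 13; 13,14,15,16,0 taken -> place at 1.
125 hashes to 6; 6,7 taken -> place at 8.
Table: [472, 523, —, —, —, 787, 448, 244, 125, —, 605, —, —, 761, 65, 541, 438]

6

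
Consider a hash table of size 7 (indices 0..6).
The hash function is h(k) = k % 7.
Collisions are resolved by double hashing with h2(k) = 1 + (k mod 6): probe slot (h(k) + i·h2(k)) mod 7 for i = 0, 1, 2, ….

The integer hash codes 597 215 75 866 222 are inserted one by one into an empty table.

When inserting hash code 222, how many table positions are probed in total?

597 hashes to 2; slot 2 is free => place at 2.
215 hashes to 5; slot 5 is free => place at 5.
75 hashes to 5, h2=4; 5,2 taken => place at 6.
866 hashes to 5, h2=3; 5 taken => place at 1.
222 hashes to 5, h2=1; 5,6 taken => place at 0.
Table: [222, 866, 597, —, —, 215, 75]

3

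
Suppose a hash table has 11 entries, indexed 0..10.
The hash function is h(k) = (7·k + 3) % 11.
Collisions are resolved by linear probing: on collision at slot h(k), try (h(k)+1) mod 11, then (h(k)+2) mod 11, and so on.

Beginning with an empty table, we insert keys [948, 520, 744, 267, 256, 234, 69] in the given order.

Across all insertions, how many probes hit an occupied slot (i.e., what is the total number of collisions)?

948: h=6 => slot 6
520: h=2 => slot 2
744: h=8 => slot 8
267: h=2, probe 2,3 => slot 3
256: h=2, probe 2,3,4 => slot 4
234: h=2, probe 2,3,4,5 => slot 5
69: h=2, probe 2,3,4,5,6,7 => slot 7
Table: [_, _, 520, 267, 256, 234, 948, 69, 744, _, _]

11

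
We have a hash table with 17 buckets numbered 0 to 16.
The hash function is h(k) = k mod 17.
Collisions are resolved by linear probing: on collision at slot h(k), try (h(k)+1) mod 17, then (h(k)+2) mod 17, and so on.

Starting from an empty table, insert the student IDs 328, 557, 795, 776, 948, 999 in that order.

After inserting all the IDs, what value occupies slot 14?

328: h=5 → slot 5
557: h=13 → slot 13
795: h=13, probe 13,14 → slot 14
776: h=11 → slot 11
948: h=13, probe 13,14,15 → slot 15
999: h=13, probe 13,14,15,16 → slot 16
Table: [-, -, -, -, -, 328, -, -, -, -, -, 776, -, 557, 795, 948, 999]

795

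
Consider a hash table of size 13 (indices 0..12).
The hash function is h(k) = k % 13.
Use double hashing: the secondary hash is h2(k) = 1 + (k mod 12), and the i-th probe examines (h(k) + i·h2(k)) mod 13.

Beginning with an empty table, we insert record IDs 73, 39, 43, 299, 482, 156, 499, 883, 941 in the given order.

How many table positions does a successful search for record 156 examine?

73 hashes to 8; slot 8 is free => place at 8.
39 hashes to 0; slot 0 is free => place at 0.
43 hashes to 4; slot 4 is free => place at 4.
299 hashes to 0, h2=12; 0 taken => place at 12.
482 hashes to 1; slot 1 is free => place at 1.
156 hashes to 0, h2=1; 0,1 taken => place at 2.
499 hashes to 5; slot 5 is free => place at 5.
883 hashes to 12, h2=8; 12 taken => place at 7.
941 hashes to 5, h2=6; 5 taken => place at 11.
Table: [39, 482, 156, —, 43, 499, —, 883, 73, —, —, 941, 299]
Lookup 156: h=0, h2=1, probe 0,1,2 → found at 2.

3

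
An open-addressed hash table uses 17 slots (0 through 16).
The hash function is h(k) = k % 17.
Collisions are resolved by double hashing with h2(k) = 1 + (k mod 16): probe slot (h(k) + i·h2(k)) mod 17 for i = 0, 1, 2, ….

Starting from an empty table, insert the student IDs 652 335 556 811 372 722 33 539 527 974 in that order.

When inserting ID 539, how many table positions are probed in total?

Insert 652: h=6, slot 6 empty => index 6.
Insert 335: h=12, slot 12 empty => index 12.
Insert 556: h=12, h2=13, slot 12 occupied => index 8.
Insert 811: h=12, h2=12, slot 12 occupied => index 7.
Insert 372: h=15, slot 15 empty => index 15.
Insert 722: h=8, h2=3, slot 8 occupied => index 11.
Insert 33: h=16, slot 16 empty => index 16.
Insert 539: h=12, h2=12, slots 12,7 occupied => index 2.
Insert 527: h=0, slot 0 empty => index 0.
Insert 974: h=5, slot 5 empty => index 5.
Table: [527, —, 539, —, —, 974, 652, 811, 556, —, —, 722, 335, —, —, 372, 33]

3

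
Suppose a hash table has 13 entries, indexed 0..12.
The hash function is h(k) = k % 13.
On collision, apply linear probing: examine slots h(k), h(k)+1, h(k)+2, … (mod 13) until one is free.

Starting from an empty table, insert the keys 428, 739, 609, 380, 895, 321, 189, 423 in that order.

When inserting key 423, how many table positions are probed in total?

2

428: h=12 -> slot 12
739: h=11 -> slot 11
609: h=11, probe 11,12,0 -> slot 0
380: h=3 -> slot 3
895: h=11, probe 11,12,0,1 -> slot 1
321: h=9 -> slot 9
189: h=7 -> slot 7
423: h=7, probe 7,8 -> slot 8
Table: [609, 895, ., 380, ., ., ., 189, 423, 321, ., 739, 428]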